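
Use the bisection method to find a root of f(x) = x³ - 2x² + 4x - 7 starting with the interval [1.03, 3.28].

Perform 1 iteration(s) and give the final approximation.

f(x) = x³ - 2x² + 4x - 7
Initial interval: [1.03, 3.28]

Iteration 1:
  c_1 = (1.030000 + 3.280000)/2 = 2.155000
  f(c_1) = f(2.155000) = 2.339824
  f(a) × f(c) < 0, new interval: [1.030000, 2.155000]

After 1 iteration(s), the approximation is c_1 = 2.155000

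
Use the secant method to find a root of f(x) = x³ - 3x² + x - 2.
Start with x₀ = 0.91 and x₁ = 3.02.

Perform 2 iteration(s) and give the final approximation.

f(x) = x³ - 3x² + x - 2
x₀ = 0.91, x₁ = 3.02

Secant formula: x_{n+1} = x_n - f(x_n)(x_n - x_{n-1})/(f(x_n) - f(x_{n-1}))

Iteration 1:
  f(0.910000) = -2.820729
  f(3.020000) = 1.202408
  x_2 = 3.020000 - 1.202408×(3.020000 - 0.910000)/(1.202408 - (-2.820729))
       = 2.389377
Iteration 2:
  f(3.020000) = 1.202408
  f(2.389377) = -3.096743
  x_3 = 2.389377 - (-3.096743)×(2.389377 - 3.020000)/(-3.096743 - 1.202408)
       = 2.843624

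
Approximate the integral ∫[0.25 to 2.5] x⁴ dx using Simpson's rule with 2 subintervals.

f(x) = x⁴
a = 0.25, b = 2.5, n = 2
h = (b - a)/n = 1.125000

Simpson's rule: (h/3)[f(x₀) + 4f(x₁) + 2f(x₂) + ... + f(xₙ)]

x_0 = 0.2500, f(x_0) = 0.003906, coefficient = 1
x_1 = 1.3750, f(x_1) = 3.574463, coefficient = 4
x_2 = 2.5000, f(x_2) = 39.062500, coefficient = 1

I ≈ (1.125000/3) × 53.364258 = 20.011597
Exact value: 19.531055
Error: 0.480542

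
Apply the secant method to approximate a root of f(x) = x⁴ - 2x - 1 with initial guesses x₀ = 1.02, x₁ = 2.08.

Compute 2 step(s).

f(x) = x⁴ - 2x - 1
x₀ = 1.02, x₁ = 2.08

Secant formula: x_{n+1} = x_n - f(x_n)(x_n - x_{n-1})/(f(x_n) - f(x_{n-1}))

Iteration 1:
  f(1.020000) = -1.957568
  f(2.080000) = 13.557737
  x_2 = 2.080000 - 13.557737×(2.080000 - 1.020000)/(13.557737 - (-1.957568))
       = 1.153740
Iteration 2:
  f(2.080000) = 13.557737
  f(1.153740) = -1.535609
  x_3 = 1.153740 - (-1.535609)×(1.153740 - 2.080000)/(-1.535609 - 13.557737)
       = 1.247979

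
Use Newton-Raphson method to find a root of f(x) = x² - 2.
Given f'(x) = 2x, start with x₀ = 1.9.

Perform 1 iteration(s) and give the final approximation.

f(x) = x² - 2
f'(x) = 2x
x₀ = 1.9

Newton-Raphson formula: x_{n+1} = x_n - f(x_n)/f'(x_n)

Iteration 1:
  f(1.900000) = 1.610000
  f'(1.900000) = 3.800000
  x_1 = 1.900000 - 1.610000/3.800000 = 1.476316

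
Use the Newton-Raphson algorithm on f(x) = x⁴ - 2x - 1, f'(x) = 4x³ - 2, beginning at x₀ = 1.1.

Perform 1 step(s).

f(x) = x⁴ - 2x - 1
f'(x) = 4x³ - 2
x₀ = 1.1

Newton-Raphson formula: x_{n+1} = x_n - f(x_n)/f'(x_n)

Iteration 1:
  f(1.100000) = -1.735900
  f'(1.100000) = 3.324000
  x_1 = 1.100000 - (-1.735900)/3.324000 = 1.622232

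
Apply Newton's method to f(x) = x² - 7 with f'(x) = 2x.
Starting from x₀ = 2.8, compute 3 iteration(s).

f(x) = x² - 7
f'(x) = 2x
x₀ = 2.8

Newton-Raphson formula: x_{n+1} = x_n - f(x_n)/f'(x_n)

Iteration 1:
  f(2.800000) = 0.840000
  f'(2.800000) = 5.600000
  x_1 = 2.800000 - 0.840000/5.600000 = 2.650000
Iteration 2:
  f(2.650000) = 0.022500
  f'(2.650000) = 5.300000
  x_2 = 2.650000 - 0.022500/5.300000 = 2.645755
Iteration 3:
  f(2.645755) = 0.000018
  f'(2.645755) = 5.291509
  x_3 = 2.645755 - 0.000018/5.291509 = 2.645751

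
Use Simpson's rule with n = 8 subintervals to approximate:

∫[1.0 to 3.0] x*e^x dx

f(x) = x*e^x
a = 1.0, b = 3.0, n = 8
h = (b - a)/n = 0.250000

Simpson's rule: (h/3)[f(x₀) + 4f(x₁) + 2f(x₂) + ... + f(xₙ)]

x_0 = 1.0000, f(x_0) = 2.718282, coefficient = 1
x_1 = 1.2500, f(x_1) = 4.362929, coefficient = 4
x_2 = 1.5000, f(x_2) = 6.722534, coefficient = 2
x_3 = 1.7500, f(x_3) = 10.070555, coefficient = 4
x_4 = 2.0000, f(x_4) = 14.778112, coefficient = 2
x_5 = 2.2500, f(x_5) = 21.347406, coefficient = 4
x_6 = 2.5000, f(x_6) = 30.456235, coefficient = 2
x_7 = 2.7500, f(x_7) = 43.017238, coefficient = 4
x_8 = 3.0000, f(x_8) = 60.256611, coefficient = 1

I ≈ (0.250000/3) × 482.081161 = 40.173430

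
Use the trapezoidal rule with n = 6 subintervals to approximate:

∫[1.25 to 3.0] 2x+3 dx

f(x) = 2x+3
a = 1.25, b = 3.0, n = 6
h = (b - a)/n = 0.291667

Trapezoidal rule: (h/2)[f(x₀) + 2f(x₁) + 2f(x₂) + ... + f(xₙ)]

x_0 = 1.2500, f(x_0) = 5.500000, coefficient = 1
x_1 = 1.5417, f(x_1) = 6.083333, coefficient = 2
x_2 = 1.8333, f(x_2) = 6.666667, coefficient = 2
x_3 = 2.1250, f(x_3) = 7.250000, coefficient = 2
x_4 = 2.4167, f(x_4) = 7.833333, coefficient = 2
x_5 = 2.7083, f(x_5) = 8.416667, coefficient = 2
x_6 = 3.0000, f(x_6) = 9.000000, coefficient = 1

I ≈ (0.291667/2) × 87.000000 = 12.687500
Exact value: 12.687500
Error: 0.000000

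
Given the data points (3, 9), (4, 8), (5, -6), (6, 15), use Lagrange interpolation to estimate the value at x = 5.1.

Lagrange interpolation formula:
P(x) = Σ yᵢ × Lᵢ(x)
where Lᵢ(x) = Π_{j≠i} (x - xⱼ)/(xᵢ - xⱼ)

L_0(5.1) = (5.1 - 4)/(3 - 4) × (5.1 - 5)/(3 - 5) × (5.1 - 6)/(3 - 6) = 0.016500
L_1(5.1) = (5.1 - 3)/(4 - 3) × (5.1 - 5)/(4 - 5) × (5.1 - 6)/(4 - 6) = -0.094500
L_2(5.1) = (5.1 - 3)/(5 - 3) × (5.1 - 4)/(5 - 4) × (5.1 - 6)/(5 - 6) = 1.039500
L_3(5.1) = (5.1 - 3)/(6 - 3) × (5.1 - 4)/(6 - 4) × (5.1 - 5)/(6 - 5) = 0.038500

P(5.1) = 9×L_0(5.1) + 8×L_1(5.1) + (-6)×L_2(5.1) + 15×L_3(5.1)
P(5.1) = -6.267000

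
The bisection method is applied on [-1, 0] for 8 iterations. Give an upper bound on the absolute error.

Bisection error bound: |error| ≤ (b-a)/2^n
|error| ≤ (0 - (-1))/2^8 = 1/2^8
|error| ≤ 0.0039062500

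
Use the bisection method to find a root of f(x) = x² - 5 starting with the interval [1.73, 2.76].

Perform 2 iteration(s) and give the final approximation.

f(x) = x² - 5
Initial interval: [1.73, 2.76]

Iteration 1:
  c_1 = (1.730000 + 2.760000)/2 = 2.245000
  f(c_1) = f(2.245000) = 0.040025
  f(a) × f(c) < 0, new interval: [1.730000, 2.245000]
Iteration 2:
  c_2 = (1.730000 + 2.245000)/2 = 1.987500
  f(c_2) = f(1.987500) = -1.049844
  f(a) × f(c) ≥ 0, new interval: [1.987500, 2.245000]

After 2 iteration(s), the approximation is c_2 = 1.987500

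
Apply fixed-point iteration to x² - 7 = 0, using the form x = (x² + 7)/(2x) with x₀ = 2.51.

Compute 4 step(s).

Equation: x² - 7 = 0
Fixed-point form: x = (x² + 7)/(2x)
x₀ = 2.51

x_1 = g(2.510000) = 2.649422
x_2 = g(2.649422) = 2.645754
x_3 = g(2.645754) = 2.645751
x_4 = g(2.645751) = 2.645751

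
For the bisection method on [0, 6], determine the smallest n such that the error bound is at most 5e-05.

We need (b-a)/2^n ≤ 5e-05
(6 - 0)/2^n ≤ 5e-05
6/2^n ≤ 5e-05
2^n ≥ 120000
n ≥ log₂(120000) = 16.87
n ≥ 17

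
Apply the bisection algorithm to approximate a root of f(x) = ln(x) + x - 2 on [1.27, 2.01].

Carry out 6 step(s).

f(x) = ln(x) + x - 2
Initial interval: [1.27, 2.01]

Iteration 1:
  c_1 = (1.270000 + 2.010000)/2 = 1.640000
  f(c_1) = f(1.640000) = 0.134696
  f(a) × f(c) < 0, new interval: [1.270000, 1.640000]
Iteration 2:
  c_2 = (1.270000 + 1.640000)/2 = 1.455000
  f(c_2) = f(1.455000) = -0.169994
  f(a) × f(c) ≥ 0, new interval: [1.455000, 1.640000]
Iteration 3:
  c_3 = (1.455000 + 1.640000)/2 = 1.547500
  f(c_3) = f(1.547500) = -0.015859
  f(a) × f(c) ≥ 0, new interval: [1.547500, 1.640000]
Iteration 4:
  c_4 = (1.547500 + 1.640000)/2 = 1.593750
  f(c_4) = f(1.593750) = 0.059840
  f(a) × f(c) < 0, new interval: [1.547500, 1.593750]
Iteration 5:
  c_5 = (1.547500 + 1.593750)/2 = 1.570625
  f(c_5) = f(1.570625) = 0.022099
  f(a) × f(c) < 0, new interval: [1.547500, 1.570625]
Iteration 6:
  c_6 = (1.547500 + 1.570625)/2 = 1.559063
  f(c_6) = f(1.559063) = 0.003147
  f(a) × f(c) < 0, new interval: [1.547500, 1.559063]

After 6 iteration(s), the approximation is c_6 = 1.559063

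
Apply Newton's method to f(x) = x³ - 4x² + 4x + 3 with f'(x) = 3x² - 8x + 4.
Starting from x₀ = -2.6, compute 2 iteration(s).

f(x) = x³ - 4x² + 4x + 3
f'(x) = 3x² - 8x + 4
x₀ = -2.6

Newton-Raphson formula: x_{n+1} = x_n - f(x_n)/f'(x_n)

Iteration 1:
  f(-2.600000) = -52.016000
  f'(-2.600000) = 45.080000
  x_1 = -2.600000 - (-52.016000)/45.080000 = -1.446140
Iteration 2:
  f(-1.446140) = -14.174191
  f'(-1.446140) = 21.843086
  x_2 = -1.446140 - (-14.174191)/21.843086 = -0.797230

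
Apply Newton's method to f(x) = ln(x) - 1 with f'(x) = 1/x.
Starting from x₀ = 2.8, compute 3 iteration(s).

f(x) = ln(x) - 1
f'(x) = 1/x
x₀ = 2.8

Newton-Raphson formula: x_{n+1} = x_n - f(x_n)/f'(x_n)

Iteration 1:
  f(2.800000) = 0.029619
  f'(2.800000) = 0.357143
  x_1 = 2.800000 - 0.029619/0.357143 = 2.717066
Iteration 2:
  f(2.717066) = -0.000448
  f'(2.717066) = 0.368044
  x_2 = 2.717066 - (-0.000448)/0.368044 = 2.718282
Iteration 3:
  f(2.718282) = 0.000000
  f'(2.718282) = 0.367879
  x_3 = 2.718282 - 0.000000/0.367879 = 2.718282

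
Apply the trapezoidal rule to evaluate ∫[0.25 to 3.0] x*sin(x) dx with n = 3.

f(x) = x*sin(x)
a = 0.25, b = 3.0, n = 3
h = (b - a)/n = 0.916667

Trapezoidal rule: (h/2)[f(x₀) + 2f(x₁) + 2f(x₂) + ... + f(xₙ)]

x_0 = 0.2500, f(x_0) = 0.061851, coefficient = 1
x_1 = 1.1667, f(x_1) = 1.072686, coefficient = 2
x_2 = 2.0833, f(x_2) = 1.815632, coefficient = 2
x_3 = 3.0000, f(x_3) = 0.423360, coefficient = 1

I ≈ (0.916667/2) × 6.261846 = 2.870013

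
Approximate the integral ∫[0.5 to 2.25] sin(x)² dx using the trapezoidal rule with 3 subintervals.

f(x) = sin(x)²
a = 0.5, b = 2.25, n = 3
h = (b - a)/n = 0.583333

Trapezoidal rule: (h/2)[f(x₀) + 2f(x₁) + 2f(x₂) + ... + f(xₙ)]

x_0 = 0.5000, f(x_0) = 0.229849, coefficient = 1
x_1 = 1.0833, f(x_1) = 0.780615, coefficient = 2
x_2 = 1.6667, f(x_2) = 0.990837, coefficient = 2
x_3 = 2.2500, f(x_3) = 0.605398, coefficient = 1

I ≈ (0.583333/2) × 4.378150 = 1.276960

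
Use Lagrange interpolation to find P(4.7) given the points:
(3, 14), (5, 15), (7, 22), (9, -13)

Lagrange interpolation formula:
P(x) = Σ yᵢ × Lᵢ(x)
where Lᵢ(x) = Π_{j≠i} (x - xⱼ)/(xᵢ - xⱼ)

L_0(4.7) = (4.7 - 5)/(3 - 5) × (4.7 - 7)/(3 - 7) × (4.7 - 9)/(3 - 9) = 0.061812
L_1(4.7) = (4.7 - 3)/(5 - 3) × (4.7 - 7)/(5 - 7) × (4.7 - 9)/(5 - 9) = 1.050812
L_2(4.7) = (4.7 - 3)/(7 - 3) × (4.7 - 5)/(7 - 5) × (4.7 - 9)/(7 - 9) = -0.137062
L_3(4.7) = (4.7 - 3)/(9 - 3) × (4.7 - 5)/(9 - 5) × (4.7 - 7)/(9 - 7) = 0.024437

P(4.7) = 14×L_0(4.7) + 15×L_1(4.7) + 22×L_2(4.7) + (-13)×L_3(4.7)
P(4.7) = 13.294500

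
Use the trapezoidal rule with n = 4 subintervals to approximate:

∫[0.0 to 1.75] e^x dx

f(x) = e^x
a = 0.0, b = 1.75, n = 4
h = (b - a)/n = 0.437500

Trapezoidal rule: (h/2)[f(x₀) + 2f(x₁) + 2f(x₂) + ... + f(xₙ)]

x_0 = 0.0000, f(x_0) = 1.000000, coefficient = 1
x_1 = 0.4375, f(x_1) = 1.548830, coefficient = 2
x_2 = 0.8750, f(x_2) = 2.398875, coefficient = 2
x_3 = 1.3125, f(x_3) = 3.715451, coefficient = 2
x_4 = 1.7500, f(x_4) = 5.754603, coefficient = 1

I ≈ (0.437500/2) × 22.080915 = 4.830200
Exact value: 4.754603
Error: 0.075598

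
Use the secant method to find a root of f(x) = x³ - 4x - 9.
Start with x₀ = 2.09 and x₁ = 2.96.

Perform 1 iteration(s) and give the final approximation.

f(x) = x³ - 4x - 9
x₀ = 2.09, x₁ = 2.96

Secant formula: x_{n+1} = x_n - f(x_n)(x_n - x_{n-1})/(f(x_n) - f(x_{n-1}))

Iteration 1:
  f(2.090000) = -8.230671
  f(2.960000) = 5.094336
  x_2 = 2.960000 - 5.094336×(2.960000 - 2.090000)/(5.094336 - (-8.230671))
       = 2.627387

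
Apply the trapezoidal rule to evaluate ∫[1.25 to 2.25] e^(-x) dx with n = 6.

f(x) = e^(-x)
a = 1.25, b = 2.25, n = 6
h = (b - a)/n = 0.166667

Trapezoidal rule: (h/2)[f(x₀) + 2f(x₁) + 2f(x₂) + ... + f(xₙ)]

x_0 = 1.2500, f(x_0) = 0.286505, coefficient = 1
x_1 = 1.4167, f(x_1) = 0.242521, coefficient = 2
x_2 = 1.5833, f(x_2) = 0.205290, coefficient = 2
x_3 = 1.7500, f(x_3) = 0.173774, coefficient = 2
x_4 = 1.9167, f(x_4) = 0.147096, coefficient = 2
x_5 = 2.0833, f(x_5) = 0.124514, coefficient = 2
x_6 = 2.2500, f(x_6) = 0.105399, coefficient = 1

I ≈ (0.166667/2) × 2.178295 = 0.181525
Exact value: 0.181106
Error: 0.000419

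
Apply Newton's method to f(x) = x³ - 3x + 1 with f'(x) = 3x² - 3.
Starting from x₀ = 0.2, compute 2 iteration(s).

f(x) = x³ - 3x + 1
f'(x) = 3x² - 3
x₀ = 0.2

Newton-Raphson formula: x_{n+1} = x_n - f(x_n)/f'(x_n)

Iteration 1:
  f(0.200000) = 0.408000
  f'(0.200000) = -2.880000
  x_1 = 0.200000 - 0.408000/(-2.880000) = 0.341667
Iteration 2:
  f(0.341667) = 0.014885
  f'(0.341667) = -2.649792
  x_2 = 0.341667 - 0.014885/(-2.649792) = 0.347284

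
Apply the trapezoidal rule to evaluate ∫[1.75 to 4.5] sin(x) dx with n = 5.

f(x) = sin(x)
a = 1.75, b = 4.5, n = 5
h = (b - a)/n = 0.550000

Trapezoidal rule: (h/2)[f(x₀) + 2f(x₁) + 2f(x₂) + ... + f(xₙ)]

x_0 = 1.7500, f(x_0) = 0.983986, coefficient = 1
x_1 = 2.3000, f(x_1) = 0.745705, coefficient = 2
x_2 = 2.8500, f(x_2) = 0.287478, coefficient = 2
x_3 = 3.4000, f(x_3) = -0.255541, coefficient = 2
x_4 = 3.9500, f(x_4) = -0.723188, coefficient = 2
x_5 = 4.5000, f(x_5) = -0.977530, coefficient = 1

I ≈ (0.550000/2) × 0.115364 = 0.031725
Exact value: 0.032550
Error: 0.000825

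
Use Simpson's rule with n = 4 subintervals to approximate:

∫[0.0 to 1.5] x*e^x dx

f(x) = x*e^x
a = 0.0, b = 1.5, n = 4
h = (b - a)/n = 0.375000

Simpson's rule: (h/3)[f(x₀) + 4f(x₁) + 2f(x₂) + ... + f(xₙ)]

x_0 = 0.0000, f(x_0) = 0.000000, coefficient = 1
x_1 = 0.3750, f(x_1) = 0.545622, coefficient = 4
x_2 = 0.7500, f(x_2) = 1.587750, coefficient = 2
x_3 = 1.1250, f(x_3) = 3.465244, coefficient = 4
x_4 = 1.5000, f(x_4) = 6.722534, coefficient = 1

I ≈ (0.375000/3) × 25.941497 = 3.242687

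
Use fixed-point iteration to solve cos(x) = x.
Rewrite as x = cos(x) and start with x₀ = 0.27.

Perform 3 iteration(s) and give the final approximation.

Equation: cos(x) = x
Fixed-point form: x = cos(x)
x₀ = 0.27

x_1 = g(0.270000) = 0.963771
x_2 = g(0.963771) = 0.570427
x_3 = g(0.570427) = 0.841671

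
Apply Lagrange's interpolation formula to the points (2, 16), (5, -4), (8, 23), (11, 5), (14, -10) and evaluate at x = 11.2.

Lagrange interpolation formula:
P(x) = Σ yᵢ × Lᵢ(x)
where Lᵢ(x) = Π_{j≠i} (x - xⱼ)/(xᵢ - xⱼ)

L_0(11.2) = (11.2 - 5)/(2 - 5) × (11.2 - 8)/(2 - 8) × (11.2 - 11)/(2 - 11) × (11.2 - 14)/(2 - 14) = -0.005715
L_1(11.2) = (11.2 - 2)/(5 - 2) × (11.2 - 8)/(5 - 8) × (11.2 - 11)/(5 - 11) × (11.2 - 14)/(5 - 14) = 0.033923
L_2(11.2) = (11.2 - 2)/(8 - 2) × (11.2 - 5)/(8 - 5) × (11.2 - 11)/(8 - 11) × (11.2 - 14)/(8 - 14) = -0.098588
L_3(11.2) = (11.2 - 2)/(11 - 2) × (11.2 - 5)/(11 - 5) × (11.2 - 8)/(11 - 8) × (11.2 - 14)/(11 - 14) = 1.051602
L_4(11.2) = (11.2 - 2)/(14 - 2) × (11.2 - 5)/(14 - 5) × (11.2 - 8)/(14 - 8) × (11.2 - 11)/(14 - 11) = 0.018779

P(11.2) = 16×L_0(11.2) + (-4)×L_1(11.2) + 23×L_2(11.2) + 5×L_3(11.2) + (-10)×L_4(11.2)
P(11.2) = 2.575572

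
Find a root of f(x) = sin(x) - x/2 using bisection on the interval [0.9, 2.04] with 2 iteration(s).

f(x) = sin(x) - x/2
Initial interval: [0.9, 2.04]

Iteration 1:
  c_1 = (0.900000 + 2.040000)/2 = 1.470000
  f(c_1) = f(1.470000) = 0.259924
  f(a) × f(c) ≥ 0, new interval: [1.470000, 2.040000]
Iteration 2:
  c_2 = (1.470000 + 2.040000)/2 = 1.755000
  f(c_2) = f(1.755000) = 0.105582
  f(a) × f(c) ≥ 0, new interval: [1.755000, 2.040000]

After 2 iteration(s), the approximation is c_2 = 1.755000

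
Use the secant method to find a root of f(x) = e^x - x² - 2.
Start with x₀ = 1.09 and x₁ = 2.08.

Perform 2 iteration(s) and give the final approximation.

f(x) = e^x - x² - 2
x₀ = 1.09, x₁ = 2.08

Secant formula: x_{n+1} = x_n - f(x_n)(x_n - x_{n-1})/(f(x_n) - f(x_{n-1}))

Iteration 1:
  f(1.090000) = -0.213826
  f(2.080000) = 1.678069
  x_2 = 2.080000 - 1.678069×(2.080000 - 1.090000)/(1.678069 - (-0.213826))
       = 1.201892
Iteration 2:
  f(2.080000) = 1.678069
  f(1.201892) = -0.118140
  x_3 = 1.201892 - (-0.118140)×(1.201892 - 2.080000)/(-0.118140 - 1.678069)
       = 1.259647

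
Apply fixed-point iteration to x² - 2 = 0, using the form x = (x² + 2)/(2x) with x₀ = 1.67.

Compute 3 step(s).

Equation: x² - 2 = 0
Fixed-point form: x = (x² + 2)/(2x)
x₀ = 1.67

x_1 = g(1.670000) = 1.433802
x_2 = g(1.433802) = 1.414347
x_3 = g(1.414347) = 1.414214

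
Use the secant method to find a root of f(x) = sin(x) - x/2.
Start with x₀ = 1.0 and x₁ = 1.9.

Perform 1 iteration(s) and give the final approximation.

f(x) = sin(x) - x/2
x₀ = 1.0, x₁ = 1.9

Secant formula: x_{n+1} = x_n - f(x_n)(x_n - x_{n-1})/(f(x_n) - f(x_{n-1}))

Iteration 1:
  f(1.000000) = 0.341471
  f(1.900000) = -0.003700
  x_2 = 1.900000 - (-0.003700)×(1.900000 - 1.000000)/(-0.003700 - 0.341471)
       = 1.890353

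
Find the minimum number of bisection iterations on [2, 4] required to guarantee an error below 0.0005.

We need (b-a)/2^n ≤ 0.0005
(4 - 2)/2^n ≤ 0.0005
2/2^n ≤ 0.0005
2^n ≥ 4000
n ≥ log₂(4000) = 11.97
n ≥ 12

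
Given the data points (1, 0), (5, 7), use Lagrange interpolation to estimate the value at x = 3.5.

Lagrange interpolation formula:
P(x) = Σ yᵢ × Lᵢ(x)
where Lᵢ(x) = Π_{j≠i} (x - xⱼ)/(xᵢ - xⱼ)

L_0(3.5) = (3.5 - 5)/(1 - 5) = 0.375000
L_1(3.5) = (3.5 - 1)/(5 - 1) = 0.625000

P(3.5) = 0×L_0(3.5) + 7×L_1(3.5)
P(3.5) = 4.375000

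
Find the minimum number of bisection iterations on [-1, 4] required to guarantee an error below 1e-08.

We need (b-a)/2^n ≤ 1e-08
(4 - (-1))/2^n ≤ 1e-08
5/2^n ≤ 1e-08
2^n ≥ 500000000
n ≥ log₂(500000000) = 28.90
n ≥ 29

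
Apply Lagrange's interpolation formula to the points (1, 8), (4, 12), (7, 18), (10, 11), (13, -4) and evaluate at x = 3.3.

Lagrange interpolation formula:
P(x) = Σ yᵢ × Lᵢ(x)
where Lᵢ(x) = Π_{j≠i} (x - xⱼ)/(xᵢ - xⱼ)

L_0(3.3) = (3.3 - 4)/(1 - 4) × (3.3 - 7)/(1 - 7) × (3.3 - 10)/(1 - 10) × (3.3 - 13)/(1 - 13) = 0.086586
L_1(3.3) = (3.3 - 1)/(4 - 1) × (3.3 - 7)/(4 - 7) × (3.3 - 10)/(4 - 10) × (3.3 - 13)/(4 - 13) = 1.137994
L_2(3.3) = (3.3 - 1)/(7 - 1) × (3.3 - 4)/(7 - 4) × (3.3 - 10)/(7 - 10) × (3.3 - 13)/(7 - 13) = -0.322944
L_3(3.3) = (3.3 - 1)/(10 - 1) × (3.3 - 4)/(10 - 4) × (3.3 - 7)/(10 - 7) × (3.3 - 13)/(10 - 13) = 0.118895
L_4(3.3) = (3.3 - 1)/(13 - 1) × (3.3 - 4)/(13 - 4) × (3.3 - 7)/(13 - 7) × (3.3 - 10)/(13 - 10) = -0.020531

P(3.3) = 8×L_0(3.3) + 12×L_1(3.3) + 18×L_2(3.3) + 11×L_3(3.3) + (-4)×L_4(3.3)
P(3.3) = 9.925587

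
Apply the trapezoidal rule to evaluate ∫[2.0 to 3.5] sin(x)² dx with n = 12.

f(x) = sin(x)²
a = 2.0, b = 3.5, n = 12
h = (b - a)/n = 0.125000

Trapezoidal rule: (h/2)[f(x₀) + 2f(x₁) + 2f(x₂) + ... + f(xₙ)]

x_0 = 2.0000, f(x_0) = 0.826822, coefficient = 1
x_1 = 2.1250, f(x_1) = 0.723044, coefficient = 2
x_2 = 2.2500, f(x_2) = 0.605398, coefficient = 2
x_3 = 2.3750, f(x_3) = 0.481199, coefficient = 2
x_4 = 2.5000, f(x_4) = 0.358169, coefficient = 2
x_5 = 2.6250, f(x_5) = 0.243957, coefficient = 2
x_6 = 2.7500, f(x_6) = 0.145665, coefficient = 2
x_7 = 2.8750, f(x_7) = 0.069404, coefficient = 2
x_8 = 3.0000, f(x_8) = 0.019915, coefficient = 2
x_9 = 3.1250, f(x_9) = 0.000275, coefficient = 2
x_10 = 3.2500, f(x_10) = 0.011706, coefficient = 2
x_11 = 3.3750, f(x_11) = 0.053497, coefficient = 2
x_12 = 3.5000, f(x_12) = 0.123049, coefficient = 1

I ≈ (0.125000/2) × 6.374328 = 0.398396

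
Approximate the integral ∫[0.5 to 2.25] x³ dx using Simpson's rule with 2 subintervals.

f(x) = x³
a = 0.5, b = 2.25, n = 2
h = (b - a)/n = 0.875000

Simpson's rule: (h/3)[f(x₀) + 4f(x₁) + 2f(x₂) + ... + f(xₙ)]

x_0 = 0.5000, f(x_0) = 0.125000, coefficient = 1
x_1 = 1.3750, f(x_1) = 2.599609, coefficient = 4
x_2 = 2.2500, f(x_2) = 11.390625, coefficient = 1

I ≈ (0.875000/3) × 21.914062 = 6.391602
Exact value: 6.391602
Error: 0.000000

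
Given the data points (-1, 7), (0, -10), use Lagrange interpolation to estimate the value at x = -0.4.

Lagrange interpolation formula:
P(x) = Σ yᵢ × Lᵢ(x)
where Lᵢ(x) = Π_{j≠i} (x - xⱼ)/(xᵢ - xⱼ)

L_0(-0.4) = (-0.4 - 0)/(-1 - 0) = 0.400000
L_1(-0.4) = (-0.4 - (-1))/(0 - (-1)) = 0.600000

P(-0.4) = 7×L_0(-0.4) + (-10)×L_1(-0.4)
P(-0.4) = -3.200000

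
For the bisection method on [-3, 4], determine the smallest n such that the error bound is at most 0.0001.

We need (b-a)/2^n ≤ 0.0001
(4 - (-3))/2^n ≤ 0.0001
7/2^n ≤ 0.0001
2^n ≥ 70000
n ≥ log₂(70000) = 16.10
n ≥ 17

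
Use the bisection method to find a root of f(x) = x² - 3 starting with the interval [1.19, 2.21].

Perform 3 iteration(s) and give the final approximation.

f(x) = x² - 3
Initial interval: [1.19, 2.21]

Iteration 1:
  c_1 = (1.190000 + 2.210000)/2 = 1.700000
  f(c_1) = f(1.700000) = -0.110000
  f(a) × f(c) ≥ 0, new interval: [1.700000, 2.210000]
Iteration 2:
  c_2 = (1.700000 + 2.210000)/2 = 1.955000
  f(c_2) = f(1.955000) = 0.822025
  f(a) × f(c) < 0, new interval: [1.700000, 1.955000]
Iteration 3:
  c_3 = (1.700000 + 1.955000)/2 = 1.827500
  f(c_3) = f(1.827500) = 0.339756
  f(a) × f(c) < 0, new interval: [1.700000, 1.827500]

After 3 iteration(s), the approximation is c_3 = 1.827500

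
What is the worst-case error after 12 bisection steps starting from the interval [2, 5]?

Bisection error bound: |error| ≤ (b-a)/2^n
|error| ≤ (5 - 2)/2^12 = 3/2^12
|error| ≤ 0.0007324219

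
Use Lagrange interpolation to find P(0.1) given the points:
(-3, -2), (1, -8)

Lagrange interpolation formula:
P(x) = Σ yᵢ × Lᵢ(x)
where Lᵢ(x) = Π_{j≠i} (x - xⱼ)/(xᵢ - xⱼ)

L_0(0.1) = (0.1 - 1)/(-3 - 1) = 0.225000
L_1(0.1) = (0.1 - (-3))/(1 - (-3)) = 0.775000

P(0.1) = (-2)×L_0(0.1) + (-8)×L_1(0.1)
P(0.1) = -6.650000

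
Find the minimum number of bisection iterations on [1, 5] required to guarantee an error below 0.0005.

We need (b-a)/2^n ≤ 0.0005
(5 - 1)/2^n ≤ 0.0005
4/2^n ≤ 0.0005
2^n ≥ 8000
n ≥ log₂(8000) = 12.97
n ≥ 13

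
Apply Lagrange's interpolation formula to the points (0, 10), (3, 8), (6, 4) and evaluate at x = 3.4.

Lagrange interpolation formula:
P(x) = Σ yᵢ × Lᵢ(x)
where Lᵢ(x) = Π_{j≠i} (x - xⱼ)/(xᵢ - xⱼ)

L_0(3.4) = (3.4 - 3)/(0 - 3) × (3.4 - 6)/(0 - 6) = -0.057778
L_1(3.4) = (3.4 - 0)/(3 - 0) × (3.4 - 6)/(3 - 6) = 0.982222
L_2(3.4) = (3.4 - 0)/(6 - 0) × (3.4 - 3)/(6 - 3) = 0.075556

P(3.4) = 10×L_0(3.4) + 8×L_1(3.4) + 4×L_2(3.4)
P(3.4) = 7.582222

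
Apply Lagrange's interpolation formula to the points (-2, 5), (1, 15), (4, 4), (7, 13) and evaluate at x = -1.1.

Lagrange interpolation formula:
P(x) = Σ yᵢ × Lᵢ(x)
where Lᵢ(x) = Π_{j≠i} (x - xⱼ)/(xᵢ - xⱼ)

L_0(-1.1) = (-1.1 - 1)/(-2 - 1) × (-1.1 - 4)/(-2 - 4) × (-1.1 - 7)/(-2 - 7) = 0.535500
L_1(-1.1) = (-1.1 - (-2))/(1 - (-2)) × (-1.1 - 4)/(1 - 4) × (-1.1 - 7)/(1 - 7) = 0.688500
L_2(-1.1) = (-1.1 - (-2))/(4 - (-2)) × (-1.1 - 1)/(4 - 1) × (-1.1 - 7)/(4 - 7) = -0.283500
L_3(-1.1) = (-1.1 - (-2))/(7 - (-2)) × (-1.1 - 1)/(7 - 1) × (-1.1 - 4)/(7 - 4) = 0.059500

P(-1.1) = 5×L_0(-1.1) + 15×L_1(-1.1) + 4×L_2(-1.1) + 13×L_3(-1.1)
P(-1.1) = 12.644500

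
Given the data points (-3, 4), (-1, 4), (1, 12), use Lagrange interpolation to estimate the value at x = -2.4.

Lagrange interpolation formula:
P(x) = Σ yᵢ × Lᵢ(x)
where Lᵢ(x) = Π_{j≠i} (x - xⱼ)/(xᵢ - xⱼ)

L_0(-2.4) = (-2.4 - (-1))/(-3 - (-1)) × (-2.4 - 1)/(-3 - 1) = 0.595000
L_1(-2.4) = (-2.4 - (-3))/(-1 - (-3)) × (-2.4 - 1)/(-1 - 1) = 0.510000
L_2(-2.4) = (-2.4 - (-3))/(1 - (-3)) × (-2.4 - (-1))/(1 - (-1)) = -0.105000

P(-2.4) = 4×L_0(-2.4) + 4×L_1(-2.4) + 12×L_2(-2.4)
P(-2.4) = 3.160000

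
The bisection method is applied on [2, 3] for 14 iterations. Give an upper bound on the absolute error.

Bisection error bound: |error| ≤ (b-a)/2^n
|error| ≤ (3 - 2)/2^14 = 1/2^14
|error| ≤ 0.0000610352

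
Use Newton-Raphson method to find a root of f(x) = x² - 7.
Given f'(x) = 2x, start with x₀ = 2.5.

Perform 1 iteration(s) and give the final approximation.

f(x) = x² - 7
f'(x) = 2x
x₀ = 2.5

Newton-Raphson formula: x_{n+1} = x_n - f(x_n)/f'(x_n)

Iteration 1:
  f(2.500000) = -0.750000
  f'(2.500000) = 5.000000
  x_1 = 2.500000 - (-0.750000)/5.000000 = 2.650000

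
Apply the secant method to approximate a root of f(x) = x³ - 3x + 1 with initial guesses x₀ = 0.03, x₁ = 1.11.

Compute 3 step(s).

f(x) = x³ - 3x + 1
x₀ = 0.03, x₁ = 1.11

Secant formula: x_{n+1} = x_n - f(x_n)(x_n - x_{n-1})/(f(x_n) - f(x_{n-1}))

Iteration 1:
  f(0.030000) = 0.910027
  f(1.110000) = -0.962369
  x_2 = 1.110000 - (-0.962369)×(1.110000 - 0.030000)/(-0.962369 - 0.910027)
       = 0.554905
Iteration 2:
  f(1.110000) = -0.962369
  f(0.554905) = -0.493848
  x_3 = 0.554905 - (-0.493848)×(0.554905 - 1.110000)/(-0.493848 - (-0.962369))
       = -0.030198
Iteration 3:
  f(0.554905) = -0.493848
  f(-0.030198) = 1.090566
  x_4 = -0.030198 - 1.090566×(-0.030198 - 0.554905)/(1.090566 - (-0.493848))
       = 0.372533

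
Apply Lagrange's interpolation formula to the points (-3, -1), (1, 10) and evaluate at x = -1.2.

Lagrange interpolation formula:
P(x) = Σ yᵢ × Lᵢ(x)
where Lᵢ(x) = Π_{j≠i} (x - xⱼ)/(xᵢ - xⱼ)

L_0(-1.2) = (-1.2 - 1)/(-3 - 1) = 0.550000
L_1(-1.2) = (-1.2 - (-3))/(1 - (-3)) = 0.450000

P(-1.2) = (-1)×L_0(-1.2) + 10×L_1(-1.2)
P(-1.2) = 3.950000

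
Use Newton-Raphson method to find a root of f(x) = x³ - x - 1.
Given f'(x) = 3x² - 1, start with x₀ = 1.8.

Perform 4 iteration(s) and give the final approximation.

f(x) = x³ - x - 1
f'(x) = 3x² - 1
x₀ = 1.8

Newton-Raphson formula: x_{n+1} = x_n - f(x_n)/f'(x_n)

Iteration 1:
  f(1.800000) = 3.032000
  f'(1.800000) = 8.720000
  x_1 = 1.800000 - 3.032000/8.720000 = 1.452294
Iteration 2:
  f(1.452294) = 0.610821
  f'(1.452294) = 5.327470
  x_2 = 1.452294 - 0.610821/5.327470 = 1.337639
Iteration 3:
  f(1.337639) = 0.055767
  f'(1.337639) = 4.367831
  x_3 = 1.337639 - 0.055767/4.367831 = 1.324871
Iteration 4:
  f(1.324871) = 0.000652
  f'(1.324871) = 4.265848
  x_4 = 1.324871 - 0.000652/4.265848 = 1.324718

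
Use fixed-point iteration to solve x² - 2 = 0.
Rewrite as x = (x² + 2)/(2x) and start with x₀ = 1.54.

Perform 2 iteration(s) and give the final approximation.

Equation: x² - 2 = 0
Fixed-point form: x = (x² + 2)/(2x)
x₀ = 1.54

x_1 = g(1.540000) = 1.419351
x_2 = g(1.419351) = 1.414223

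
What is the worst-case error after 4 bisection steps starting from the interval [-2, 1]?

Bisection error bound: |error| ≤ (b-a)/2^n
|error| ≤ (1 - (-2))/2^4 = 3/2^4
|error| ≤ 0.1875000000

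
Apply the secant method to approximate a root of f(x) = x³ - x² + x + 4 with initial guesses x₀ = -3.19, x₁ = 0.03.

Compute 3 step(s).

f(x) = x³ - x² + x + 4
x₀ = -3.19, x₁ = 0.03

Secant formula: x_{n+1} = x_n - f(x_n)(x_n - x_{n-1})/(f(x_n) - f(x_{n-1}))

Iteration 1:
  f(-3.190000) = -41.827859
  f(0.030000) = 4.029127
  x_2 = 0.030000 - 4.029127×(0.030000 - (-3.190000))/(4.029127 - (-41.827859))
       = -0.252918
Iteration 2:
  f(0.030000) = 4.029127
  f(-0.252918) = 3.666935
  x_3 = -0.252918 - 3.666935×(-0.252918 - 0.030000)/(3.666935 - 4.029127)
       = -3.117267
Iteration 3:
  f(-0.252918) = 3.666935
  f(-3.117267) = -39.126204
  x_4 = -3.117267 - (-39.126204)×(-3.117267 - (-0.252918))/(-39.126204 - 3.666935)
       = -0.498364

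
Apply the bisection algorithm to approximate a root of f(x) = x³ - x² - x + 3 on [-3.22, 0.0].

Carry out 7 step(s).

f(x) = x³ - x² - x + 3
Initial interval: [-3.22, 0.0]

Iteration 1:
  c_1 = (-3.220000 + 0.000000)/2 = -1.610000
  f(c_1) = f(-1.610000) = -2.155381
  f(a) × f(c) ≥ 0, new interval: [-1.610000, 0.000000]
Iteration 2:
  c_2 = (-1.610000 + 0.000000)/2 = -0.805000
  f(c_2) = f(-0.805000) = 2.635315
  f(a) × f(c) < 0, new interval: [-1.610000, -0.805000]
Iteration 3:
  c_3 = (-1.610000 + (-0.805000))/2 = -1.207500
  f(c_3) = f(-1.207500) = 0.988841
  f(a) × f(c) < 0, new interval: [-1.610000, -1.207500]
Iteration 4:
  c_4 = (-1.610000 + (-1.207500))/2 = -1.408750
  f(c_4) = f(-1.408750) = -0.371599
  f(a) × f(c) ≥ 0, new interval: [-1.408750, -1.207500]
Iteration 5:
  c_5 = (-1.408750 + (-1.207500))/2 = -1.308125
  f(c_5) = f(-1.308125) = 0.358482
  f(a) × f(c) < 0, new interval: [-1.408750, -1.308125]
Iteration 6:
  c_6 = (-1.408750 + (-1.308125))/2 = -1.358437
  f(c_6) = f(-1.358437) = 0.006289
  f(a) × f(c) < 0, new interval: [-1.408750, -1.358437]
Iteration 7:
  c_7 = (-1.408750 + (-1.358437))/2 = -1.383594
  f(c_7) = f(-1.383594) = -0.179395
  f(a) × f(c) ≥ 0, new interval: [-1.383594, -1.358437]

After 7 iteration(s), the approximation is c_7 = -1.383594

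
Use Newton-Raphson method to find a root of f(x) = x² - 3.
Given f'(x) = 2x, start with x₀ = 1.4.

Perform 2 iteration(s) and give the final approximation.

f(x) = x² - 3
f'(x) = 2x
x₀ = 1.4

Newton-Raphson formula: x_{n+1} = x_n - f(x_n)/f'(x_n)

Iteration 1:
  f(1.400000) = -1.040000
  f'(1.400000) = 2.800000
  x_1 = 1.400000 - (-1.040000)/2.800000 = 1.771429
Iteration 2:
  f(1.771429) = 0.137959
  f'(1.771429) = 3.542857
  x_2 = 1.771429 - 0.137959/3.542857 = 1.732488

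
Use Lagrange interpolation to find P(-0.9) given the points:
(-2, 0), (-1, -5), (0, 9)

Lagrange interpolation formula:
P(x) = Σ yᵢ × Lᵢ(x)
where Lᵢ(x) = Π_{j≠i} (x - xⱼ)/(xᵢ - xⱼ)

L_0(-0.9) = (-0.9 - (-1))/(-2 - (-1)) × (-0.9 - 0)/(-2 - 0) = -0.045000
L_1(-0.9) = (-0.9 - (-2))/(-1 - (-2)) × (-0.9 - 0)/(-1 - 0) = 0.990000
L_2(-0.9) = (-0.9 - (-2))/(0 - (-2)) × (-0.9 - (-1))/(0 - (-1)) = 0.055000

P(-0.9) = 0×L_0(-0.9) + (-5)×L_1(-0.9) + 9×L_2(-0.9)
P(-0.9) = -4.455000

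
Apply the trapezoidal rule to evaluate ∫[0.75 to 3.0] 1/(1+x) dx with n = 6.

f(x) = 1/(1+x)
a = 0.75, b = 3.0, n = 6
h = (b - a)/n = 0.375000

Trapezoidal rule: (h/2)[f(x₀) + 2f(x₁) + 2f(x₂) + ... + f(xₙ)]

x_0 = 0.7500, f(x_0) = 0.571429, coefficient = 1
x_1 = 1.1250, f(x_1) = 0.470588, coefficient = 2
x_2 = 1.5000, f(x_2) = 0.400000, coefficient = 2
x_3 = 1.8750, f(x_3) = 0.347826, coefficient = 2
x_4 = 2.2500, f(x_4) = 0.307692, coefficient = 2
x_5 = 2.6250, f(x_5) = 0.275862, coefficient = 2
x_6 = 3.0000, f(x_6) = 0.250000, coefficient = 1

I ≈ (0.375000/2) × 4.425366 = 0.829756
Exact value: 0.826679
Error: 0.003078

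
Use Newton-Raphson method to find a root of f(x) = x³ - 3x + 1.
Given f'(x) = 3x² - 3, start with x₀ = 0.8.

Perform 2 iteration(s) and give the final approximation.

f(x) = x³ - 3x + 1
f'(x) = 3x² - 3
x₀ = 0.8

Newton-Raphson formula: x_{n+1} = x_n - f(x_n)/f'(x_n)

Iteration 1:
  f(0.800000) = -0.888000
  f'(0.800000) = -1.080000
  x_1 = 0.800000 - (-0.888000)/(-1.080000) = -0.022222
Iteration 2:
  f(-0.022222) = 1.066656
  f'(-0.022222) = -2.998519
  x_2 = -0.022222 - 1.066656/(-2.998519) = 0.333505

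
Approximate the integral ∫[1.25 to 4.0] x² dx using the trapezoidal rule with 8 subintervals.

f(x) = x²
a = 1.25, b = 4.0, n = 8
h = (b - a)/n = 0.343750

Trapezoidal rule: (h/2)[f(x₀) + 2f(x₁) + 2f(x₂) + ... + f(xₙ)]

x_0 = 1.2500, f(x_0) = 1.562500, coefficient = 1
x_1 = 1.5938, f(x_1) = 2.540039, coefficient = 2
x_2 = 1.9375, f(x_2) = 3.753906, coefficient = 2
x_3 = 2.2812, f(x_3) = 5.204102, coefficient = 2
x_4 = 2.6250, f(x_4) = 6.890625, coefficient = 2
x_5 = 2.9688, f(x_5) = 8.813477, coefficient = 2
x_6 = 3.3125, f(x_6) = 10.972656, coefficient = 2
x_7 = 3.6562, f(x_7) = 13.368164, coefficient = 2
x_8 = 4.0000, f(x_8) = 16.000000, coefficient = 1

I ≈ (0.343750/2) × 120.648438 = 20.736450
Exact value: 20.682292
Error: 0.054159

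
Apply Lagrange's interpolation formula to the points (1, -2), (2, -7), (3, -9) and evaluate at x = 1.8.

Lagrange interpolation formula:
P(x) = Σ yᵢ × Lᵢ(x)
where Lᵢ(x) = Π_{j≠i} (x - xⱼ)/(xᵢ - xⱼ)

L_0(1.8) = (1.8 - 2)/(1 - 2) × (1.8 - 3)/(1 - 3) = 0.120000
L_1(1.8) = (1.8 - 1)/(2 - 1) × (1.8 - 3)/(2 - 3) = 0.960000
L_2(1.8) = (1.8 - 1)/(3 - 1) × (1.8 - 2)/(3 - 2) = -0.080000

P(1.8) = (-2)×L_0(1.8) + (-7)×L_1(1.8) + (-9)×L_2(1.8)
P(1.8) = -6.240000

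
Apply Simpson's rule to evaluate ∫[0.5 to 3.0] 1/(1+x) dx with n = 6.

f(x) = 1/(1+x)
a = 0.5, b = 3.0, n = 6
h = (b - a)/n = 0.416667

Simpson's rule: (h/3)[f(x₀) + 4f(x₁) + 2f(x₂) + ... + f(xₙ)]

x_0 = 0.5000, f(x_0) = 0.666667, coefficient = 1
x_1 = 0.9167, f(x_1) = 0.521739, coefficient = 4
x_2 = 1.3333, f(x_2) = 0.428571, coefficient = 2
x_3 = 1.7500, f(x_3) = 0.363636, coefficient = 4
x_4 = 2.1667, f(x_4) = 0.315789, coefficient = 2
x_5 = 2.5833, f(x_5) = 0.279070, coefficient = 4
x_6 = 3.0000, f(x_6) = 0.250000, coefficient = 1

I ≈ (0.416667/3) × 7.063170 = 0.980996
Exact value: 0.980829
Error: 0.000167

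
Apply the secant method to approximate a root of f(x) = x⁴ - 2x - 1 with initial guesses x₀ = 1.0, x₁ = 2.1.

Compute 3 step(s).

f(x) = x⁴ - 2x - 1
x₀ = 1.0, x₁ = 2.1

Secant formula: x_{n+1} = x_n - f(x_n)(x_n - x_{n-1})/(f(x_n) - f(x_{n-1}))

Iteration 1:
  f(1.000000) = -2.000000
  f(2.100000) = 14.248100
  x_2 = 2.100000 - 14.248100×(2.100000 - 1.000000)/(14.248100 - (-2.000000))
       = 1.135400
Iteration 2:
  f(2.100000) = 14.248100
  f(1.135400) = -1.608934
  x_3 = 1.135400 - (-1.608934)×(1.135400 - 2.100000)/(-1.608934 - 14.248100)
       = 1.233274
Iteration 3:
  f(1.135400) = -1.608934
  f(1.233274) = -1.153217
  x_4 = 1.233274 - (-1.153217)×(1.233274 - 1.135400)/(-1.153217 - (-1.608934))
       = 1.480947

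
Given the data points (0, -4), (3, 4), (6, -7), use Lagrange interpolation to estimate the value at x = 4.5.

Lagrange interpolation formula:
P(x) = Σ yᵢ × Lᵢ(x)
where Lᵢ(x) = Π_{j≠i} (x - xⱼ)/(xᵢ - xⱼ)

L_0(4.5) = (4.5 - 3)/(0 - 3) × (4.5 - 6)/(0 - 6) = -0.125000
L_1(4.5) = (4.5 - 0)/(3 - 0) × (4.5 - 6)/(3 - 6) = 0.750000
L_2(4.5) = (4.5 - 0)/(6 - 0) × (4.5 - 3)/(6 - 3) = 0.375000

P(4.5) = (-4)×L_0(4.5) + 4×L_1(4.5) + (-7)×L_2(4.5)
P(4.5) = 0.875000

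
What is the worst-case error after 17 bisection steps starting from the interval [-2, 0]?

Bisection error bound: |error| ≤ (b-a)/2^n
|error| ≤ (0 - (-2))/2^17 = 2/2^17
|error| ≤ 0.0000152588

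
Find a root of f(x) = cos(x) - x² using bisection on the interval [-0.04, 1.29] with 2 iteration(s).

f(x) = cos(x) - x²
Initial interval: [-0.04, 1.29]

Iteration 1:
  c_1 = (-0.040000 + 1.290000)/2 = 0.625000
  f(c_1) = f(0.625000) = 0.420338
  f(a) × f(c) ≥ 0, new interval: [0.625000, 1.290000]
Iteration 2:
  c_2 = (0.625000 + 1.290000)/2 = 0.957500
  f(c_2) = f(0.957500) = -0.341240
  f(a) × f(c) < 0, new interval: [0.625000, 0.957500]

After 2 iteration(s), the approximation is c_2 = 0.957500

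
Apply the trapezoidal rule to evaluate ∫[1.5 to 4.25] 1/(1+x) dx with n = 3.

f(x) = 1/(1+x)
a = 1.5, b = 4.25, n = 3
h = (b - a)/n = 0.916667

Trapezoidal rule: (h/2)[f(x₀) + 2f(x₁) + 2f(x₂) + ... + f(xₙ)]

x_0 = 1.5000, f(x_0) = 0.400000, coefficient = 1
x_1 = 2.4167, f(x_1) = 0.292683, coefficient = 2
x_2 = 3.3333, f(x_2) = 0.230769, coefficient = 2
x_3 = 4.2500, f(x_3) = 0.190476, coefficient = 1

I ≈ (0.916667/2) × 1.637381 = 0.750466
Exact value: 0.741937
Error: 0.008529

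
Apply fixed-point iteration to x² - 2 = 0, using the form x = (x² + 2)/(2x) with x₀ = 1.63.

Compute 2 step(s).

Equation: x² - 2 = 0
Fixed-point form: x = (x² + 2)/(2x)
x₀ = 1.63

x_1 = g(1.630000) = 1.428497
x_2 = g(1.428497) = 1.414285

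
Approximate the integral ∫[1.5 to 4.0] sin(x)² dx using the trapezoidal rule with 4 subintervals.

f(x) = sin(x)²
a = 1.5, b = 4.0, n = 4
h = (b - a)/n = 0.625000

Trapezoidal rule: (h/2)[f(x₀) + 2f(x₁) + 2f(x₂) + ... + f(xₙ)]

x_0 = 1.5000, f(x_0) = 0.994996, coefficient = 1
x_1 = 2.1250, f(x_1) = 0.723044, coefficient = 2
x_2 = 2.7500, f(x_2) = 0.145665, coefficient = 2
x_3 = 3.3750, f(x_3) = 0.053497, coefficient = 2
x_4 = 4.0000, f(x_4) = 0.572750, coefficient = 1

I ≈ (0.625000/2) × 3.412158 = 1.066299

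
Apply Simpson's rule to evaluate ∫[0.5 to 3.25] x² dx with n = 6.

f(x) = x²
a = 0.5, b = 3.25, n = 6
h = (b - a)/n = 0.458333

Simpson's rule: (h/3)[f(x₀) + 4f(x₁) + 2f(x₂) + ... + f(xₙ)]

x_0 = 0.5000, f(x_0) = 0.250000, coefficient = 1
x_1 = 0.9583, f(x_1) = 0.918403, coefficient = 4
x_2 = 1.4167, f(x_2) = 2.006944, coefficient = 2
x_3 = 1.8750, f(x_3) = 3.515625, coefficient = 4
x_4 = 2.3333, f(x_4) = 5.444444, coefficient = 2
x_5 = 2.7917, f(x_5) = 7.793403, coefficient = 4
x_6 = 3.2500, f(x_6) = 10.562500, coefficient = 1

I ≈ (0.458333/3) × 74.625000 = 11.401042
Exact value: 11.401042
Error: 0.000000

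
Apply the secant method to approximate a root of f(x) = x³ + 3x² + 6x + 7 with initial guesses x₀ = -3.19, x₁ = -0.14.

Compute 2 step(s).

f(x) = x³ + 3x² + 6x + 7
x₀ = -3.19, x₁ = -0.14

Secant formula: x_{n+1} = x_n - f(x_n)(x_n - x_{n-1})/(f(x_n) - f(x_{n-1}))

Iteration 1:
  f(-3.190000) = -14.073459
  f(-0.140000) = 6.216056
  x_2 = -0.140000 - 6.216056×(-0.140000 - (-3.190000))/(6.216056 - (-14.073459))
       = -1.074422
Iteration 2:
  f(-0.140000) = 6.216056
  f(-1.074422) = 2.776322
  x_3 = -1.074422 - 2.776322×(-1.074422 - (-0.140000))/(2.776322 - 6.216056)
       = -1.828625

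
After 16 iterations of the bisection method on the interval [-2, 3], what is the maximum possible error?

Bisection error bound: |error| ≤ (b-a)/2^n
|error| ≤ (3 - (-2))/2^16 = 5/2^16
|error| ≤ 0.0000762939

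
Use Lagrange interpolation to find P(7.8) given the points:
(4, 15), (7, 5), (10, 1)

Lagrange interpolation formula:
P(x) = Σ yᵢ × Lᵢ(x)
where Lᵢ(x) = Π_{j≠i} (x - xⱼ)/(xᵢ - xⱼ)

L_0(7.8) = (7.8 - 7)/(4 - 7) × (7.8 - 10)/(4 - 10) = -0.097778
L_1(7.8) = (7.8 - 4)/(7 - 4) × (7.8 - 10)/(7 - 10) = 0.928889
L_2(7.8) = (7.8 - 4)/(10 - 4) × (7.8 - 7)/(10 - 7) = 0.168889

P(7.8) = 15×L_0(7.8) + 5×L_1(7.8) + 1×L_2(7.8)
P(7.8) = 3.346667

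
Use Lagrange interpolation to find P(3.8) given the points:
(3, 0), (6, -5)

Lagrange interpolation formula:
P(x) = Σ yᵢ × Lᵢ(x)
where Lᵢ(x) = Π_{j≠i} (x - xⱼ)/(xᵢ - xⱼ)

L_0(3.8) = (3.8 - 6)/(3 - 6) = 0.733333
L_1(3.8) = (3.8 - 3)/(6 - 3) = 0.266667

P(3.8) = 0×L_0(3.8) + (-5)×L_1(3.8)
P(3.8) = -1.333333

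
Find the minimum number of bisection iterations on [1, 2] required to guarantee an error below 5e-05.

We need (b-a)/2^n ≤ 5e-05
(2 - 1)/2^n ≤ 5e-05
1/2^n ≤ 5e-05
2^n ≥ 20000
n ≥ log₂(20000) = 14.29
n ≥ 15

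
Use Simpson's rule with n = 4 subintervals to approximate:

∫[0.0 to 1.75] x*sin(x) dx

f(x) = x*sin(x)
a = 0.0, b = 1.75, n = 4
h = (b - a)/n = 0.437500

Simpson's rule: (h/3)[f(x₀) + 4f(x₁) + 2f(x₂) + ... + f(xₙ)]

x_0 = 0.0000, f(x_0) = 0.000000, coefficient = 1
x_1 = 0.4375, f(x_1) = 0.185358, coefficient = 4
x_2 = 0.8750, f(x_2) = 0.671601, coefficient = 2
x_3 = 1.3125, f(x_3) = 1.268960, coefficient = 4
x_4 = 1.7500, f(x_4) = 1.721975, coefficient = 1

I ≈ (0.437500/3) × 8.882449 = 1.295357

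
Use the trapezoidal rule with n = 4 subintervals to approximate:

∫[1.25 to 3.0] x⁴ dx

f(x) = x⁴
a = 1.25, b = 3.0, n = 4
h = (b - a)/n = 0.437500

Trapezoidal rule: (h/2)[f(x₀) + 2f(x₁) + 2f(x₂) + ... + f(xₙ)]

x_0 = 1.2500, f(x_0) = 2.441406, coefficient = 1
x_1 = 1.6875, f(x_1) = 8.109146, coefficient = 2
x_2 = 2.1250, f(x_2) = 20.390869, coefficient = 2
x_3 = 2.5625, f(x_3) = 43.117691, coefficient = 2
x_4 = 3.0000, f(x_4) = 81.000000, coefficient = 1

I ≈ (0.437500/2) × 226.676819 = 49.585554
Exact value: 47.989648
Error: 1.595906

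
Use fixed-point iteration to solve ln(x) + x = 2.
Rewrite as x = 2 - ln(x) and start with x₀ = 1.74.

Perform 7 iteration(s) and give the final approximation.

Equation: ln(x) + x = 2
Fixed-point form: x = 2 - ln(x)
x₀ = 1.74

x_1 = g(1.740000) = 1.446115
x_2 = g(1.446115) = 1.631119
x_3 = g(1.631119) = 1.510733
x_4 = g(1.510733) = 1.587405
x_5 = g(1.587405) = 1.537900
x_6 = g(1.537900) = 1.569582
x_7 = g(1.569582) = 1.549190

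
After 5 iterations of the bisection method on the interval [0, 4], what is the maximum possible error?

Bisection error bound: |error| ≤ (b-a)/2^n
|error| ≤ (4 - 0)/2^5 = 4/2^5
|error| ≤ 0.1250000000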